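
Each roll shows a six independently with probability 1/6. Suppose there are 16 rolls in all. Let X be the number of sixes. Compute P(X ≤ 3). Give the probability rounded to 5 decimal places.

X ~ Binomial(16, 0.166667); P(X ≤ 3) = Σ C(16,k) p^k (1−p)^(16−k) over k:
  k=0: C(16,0)·0.166667^0·0.833333^16 = 0.0540879
  k=1: C(16,1)·0.166667^1·0.833333^15 = 0.1730813
  k=2: C(16,2)·0.166667^2·0.833333^14 = 0.2596219
  k=3: C(16,3)·0.166667^3·0.833333^13 = 0.2423138
Total = 0.7291048

0.72910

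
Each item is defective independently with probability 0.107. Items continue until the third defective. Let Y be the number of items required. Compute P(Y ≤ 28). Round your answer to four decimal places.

Finishing within 28 items ⇔ at least 3 successes in the first 28. With X ~ Binomial(28, 0.107), P(Y ≤ 28) = 1 − P(X ≤ 2).
  k=0: C(28,0)·0.107^0·0.893^28 = 0.042057
  k=1: C(28,1)·0.107^1·0.893^27 = 0.141101
  k=2: C(28,2)·0.107^2·0.893^26 = 0.228243
1 − 0.411402 = 0.588598

0.5886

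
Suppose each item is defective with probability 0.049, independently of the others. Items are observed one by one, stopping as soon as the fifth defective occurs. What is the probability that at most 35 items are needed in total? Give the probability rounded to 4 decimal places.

Finishing within 35 items ⇔ at least 5 successes in the first 35. With X ~ Binomial(35, 0.049), P(Y ≤ 35) = 1 − P(X ≤ 4).
  k=0: C(35,0)·0.049^0·0.951^35 = 0.172313
  k=1: C(35,1)·0.049^1·0.951^34 = 0.310743
  k=2: C(35,2)·0.049^2·0.951^33 = 0.272186
  k=3: C(35,3)·0.049^3·0.951^32 = 0.154267
  k=4: C(35,4)·0.049^4·0.951^31 = 0.063589
1 − 0.973099 = 0.026901

0.0269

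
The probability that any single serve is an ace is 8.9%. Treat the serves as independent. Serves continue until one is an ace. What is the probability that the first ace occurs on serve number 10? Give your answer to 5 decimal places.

Geometric (trials to first success), p = 0.089.
P(Y = 10) = (1−p)^9 · p = 0.43218 · 0.089 = 0.0384641

0.03846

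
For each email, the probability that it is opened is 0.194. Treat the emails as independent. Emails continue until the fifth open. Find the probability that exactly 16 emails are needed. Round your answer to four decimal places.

Y = trial on which the fifth success occurs; negative binomial, r=5, p=0.194.
P(Y=16) = C(15,4) · p^5 · (1−p)^11
= 1365 · 0.00027479 · 0.093258 = 0.034981

0.0350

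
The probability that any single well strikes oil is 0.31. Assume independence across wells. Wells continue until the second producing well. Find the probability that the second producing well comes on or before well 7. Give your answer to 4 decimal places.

Finishing within 7 wells ⇔ at least 2 successes in the first 7. With X ~ Binomial(7, 0.31), P(Y ≤ 7) = 1 − P(X ≤ 1).
  k=0: C(7,0)·0.31^0·0.69^7 = 0.074464
  k=1: C(7,1)·0.31^1·0.69^6 = 0.234182
1 − 0.308646 = 0.691354

0.6914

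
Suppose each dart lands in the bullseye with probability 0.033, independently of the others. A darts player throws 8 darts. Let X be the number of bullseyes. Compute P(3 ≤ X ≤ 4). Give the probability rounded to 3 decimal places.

X ~ Binomial(8, 0.033); P(3 ≤ X ≤ 4) = Σ C(8,k) p^k (1−p)^(8−k) over k:
  k=3: C(8,3)·0.033^3·0.967^5 = 0.00170
  k=4: C(8,4)·0.033^4·0.967^4 = 0.00007
Total = 0.00177

0.002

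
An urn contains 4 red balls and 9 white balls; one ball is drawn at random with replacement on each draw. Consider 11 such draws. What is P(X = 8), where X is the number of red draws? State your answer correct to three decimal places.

0.004

X ~ Binomial(n=11, p=0.307692).
P(X=8) = C(11,8) · p^8 · (1−p)^3
= 165 · 8.034e-05 · 0.33182 = 0.00440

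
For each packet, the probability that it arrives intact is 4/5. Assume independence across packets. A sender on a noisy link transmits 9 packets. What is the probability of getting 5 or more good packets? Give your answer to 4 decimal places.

X ~ Binomial(9, 0.80); P(X ≥ 5) = Σ C(9,k) p^k (1−p)^(9−k) over k:
  k=5: C(9,5)·0.80^5·0.20^4 = 0.066060
  k=6: C(9,6)·0.80^6·0.20^3 = 0.176161
  k=7: C(9,7)·0.80^7·0.20^2 = 0.301990
  k=8: C(9,8)·0.80^8·0.20^1 = 0.301990
  k=9: C(9,9)·0.80^9·0.20^0 = 0.134218
Total = 0.980419

0.9804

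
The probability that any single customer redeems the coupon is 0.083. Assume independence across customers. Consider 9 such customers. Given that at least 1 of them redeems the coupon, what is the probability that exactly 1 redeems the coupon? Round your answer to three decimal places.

X ~ Binomial(9, 0.083). Want P(X=1 | X≥1) = P(X=1) / P(X≥1).
P(X=1) = C(9,1)·0.083^1·0.917^8 = 0.37349
P(X≥1) = 1 − 0.45848 = 0.54152
Ratio = 0.37349 / 0.54152 = 0.68971

0.690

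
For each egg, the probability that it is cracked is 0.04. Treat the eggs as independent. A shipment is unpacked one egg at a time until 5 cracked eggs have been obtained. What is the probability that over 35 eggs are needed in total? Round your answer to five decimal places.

0.98779

Needing more than 35 eggs ⇔ fewer than 5 successes in the first 35. With X ~ Binomial(35, 0.04), P(Y > 35) = P(X ≤ 4).
  k=0: C(35,0)·0.04^0·0.96^35 = 0.2396035
  k=1: C(35,1)·0.04^1·0.96^34 = 0.3494218
  k=2: C(35,2)·0.04^2·0.96^33 = 0.2475071
  k=3: C(35,3)·0.04^3·0.96^32 = 0.1134407
  k=4: C(35,4)·0.04^4·0.96^31 = 0.0378136
P(X ≤ 4) = 0.9877867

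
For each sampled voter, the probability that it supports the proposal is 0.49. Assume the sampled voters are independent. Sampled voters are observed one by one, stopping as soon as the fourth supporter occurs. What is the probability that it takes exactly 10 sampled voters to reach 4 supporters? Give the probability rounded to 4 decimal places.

0.0852

Y = trial on which the fourth success occurs; negative binomial, r=4, p=0.49.
P(Y=10) = C(9,3) · p^4 · (1−p)^6
= 84 · 0.057648 · 0.017596 = 0.085209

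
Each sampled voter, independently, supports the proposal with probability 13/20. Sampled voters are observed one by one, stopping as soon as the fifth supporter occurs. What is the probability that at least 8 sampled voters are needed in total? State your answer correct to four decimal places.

0.4677

Needing more than 7 sampled voters ⇔ fewer than 5 successes in the first 7. With X ~ Binomial(7, 0.65), P(Y > 7) = P(X ≤ 4).
  k=0: C(7,0)·0.65^0·0.35^7 = 0.000643
  k=1: C(7,1)·0.65^1·0.35^6 = 0.008364
  k=2: C(7,2)·0.65^2·0.35^5 = 0.046600
  k=3: C(7,3)·0.65^3·0.35^4 = 0.144238
  k=4: C(7,4)·0.65^4·0.35^3 = 0.267871
P(X ≤ 4) = 0.467717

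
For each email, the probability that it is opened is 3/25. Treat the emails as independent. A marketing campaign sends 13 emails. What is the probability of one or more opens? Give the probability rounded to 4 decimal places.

P(at least one) = 1 − P(none) = 1 − (1 − 0.12)^13
= 1 − 0.189791 = 0.810209

0.8102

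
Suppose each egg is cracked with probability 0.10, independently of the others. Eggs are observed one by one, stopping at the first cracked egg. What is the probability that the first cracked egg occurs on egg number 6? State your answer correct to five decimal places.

0.05905

Geometric (trials to first success), p = 0.10.
P(Y = 6) = (1−p)^5 · p = 0.59049 · 0.10 = 0.0590490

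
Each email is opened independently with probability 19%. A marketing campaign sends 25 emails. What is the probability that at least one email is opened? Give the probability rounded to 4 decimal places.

0.9948

P(at least one) = 1 − P(none) = 1 − (1 − 0.19)^25
= 1 − 0.005154 = 0.994846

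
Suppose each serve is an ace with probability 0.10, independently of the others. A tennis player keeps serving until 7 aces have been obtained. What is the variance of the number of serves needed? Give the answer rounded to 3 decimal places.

Y = total serves until the seventh success; negative binomial with r=7, p=0.10.
Var(Y) = r(1−p)/p² = 7·0.90 / 0.10² = 630.00000

630.000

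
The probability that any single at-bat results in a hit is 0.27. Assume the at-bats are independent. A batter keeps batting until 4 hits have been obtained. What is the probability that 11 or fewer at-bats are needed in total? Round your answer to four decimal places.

Finishing within 11 at-bats ⇔ at least 4 successes in the first 11. With X ~ Binomial(11, 0.27), P(Y ≤ 11) = 1 − P(X ≤ 3).
  k=0: C(11,0)·0.27^0·0.73^11 = 0.031373
  k=1: C(11,1)·0.27^1·0.73^10 = 0.127639
  k=2: C(11,2)·0.27^2·0.73^9 = 0.236046
  k=3: C(11,3)·0.27^3·0.73^8 = 0.261914
1 − 0.656971 = 0.343029

0.3430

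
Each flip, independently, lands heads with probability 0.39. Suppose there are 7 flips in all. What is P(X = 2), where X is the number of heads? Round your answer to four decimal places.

X ~ Binomial(n=7, p=0.39).
P(X=2) = C(7,2) · p^2 · (1−p)^5
= 21 · 0.1521 · 0.08446 = 0.269773

0.2698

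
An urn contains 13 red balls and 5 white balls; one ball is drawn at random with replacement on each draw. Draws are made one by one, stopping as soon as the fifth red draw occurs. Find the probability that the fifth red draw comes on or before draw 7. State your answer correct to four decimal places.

Finishing within 7 draws ⇔ at least 5 successes in the first 7. With X ~ Binomial(7, 0.722222), P(Y ≤ 7) = 1 − P(X ≤ 4).
  k=0: C(7,0)·0.722222^0·0.277778^7 = 0.000128
  k=1: C(7,1)·0.722222^1·0.277778^6 = 0.002322
  k=2: C(7,2)·0.722222^2·0.277778^5 = 0.018115
  k=3: C(7,3)·0.722222^3·0.277778^4 = 0.078500
  k=4: C(7,4)·0.722222^4·0.277778^3 = 0.204100
1 − 0.303166 = 0.696834

0.6968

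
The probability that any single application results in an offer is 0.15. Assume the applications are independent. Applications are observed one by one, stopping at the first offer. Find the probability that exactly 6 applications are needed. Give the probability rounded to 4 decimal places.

0.0666

Geometric (trials to first success), p = 0.15.
P(Y = 6) = (1−p)^5 · p = 0.44371 · 0.15 = 0.066556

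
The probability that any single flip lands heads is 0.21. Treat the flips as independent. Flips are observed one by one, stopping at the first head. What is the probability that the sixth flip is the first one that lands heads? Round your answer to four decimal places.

Geometric (trials to first success), p = 0.21.
P(Y = 6) = (1−p)^5 · p = 0.30771 · 0.21 = 0.064618

0.0646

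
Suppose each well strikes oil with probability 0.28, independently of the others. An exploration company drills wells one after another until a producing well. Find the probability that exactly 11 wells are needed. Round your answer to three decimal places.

Geometric (trials to first success), p = 0.28.
P(Y = 11) = (1−p)^10 · p = 0.037439 · 0.28 = 0.01048

0.010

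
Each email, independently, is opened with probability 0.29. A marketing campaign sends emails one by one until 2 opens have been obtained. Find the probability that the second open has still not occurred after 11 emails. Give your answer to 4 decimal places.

Needing more than 11 emails ⇔ fewer than 2 successes in the first 11. With X ~ Binomial(11, 0.29), P(Y > 11) = P(X ≤ 1).
  k=0: C(11,0)·0.29^0·0.71^11 = 0.023112
  k=1: C(11,1)·0.29^1·0.71^10 = 0.103842
P(X ≤ 1) = 0.126954

0.1270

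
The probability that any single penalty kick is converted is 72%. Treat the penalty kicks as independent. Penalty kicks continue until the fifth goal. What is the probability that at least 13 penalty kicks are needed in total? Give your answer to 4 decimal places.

0.0060

Needing more than 12 penalty kicks ⇔ fewer than 5 successes in the first 12. With X ~ Binomial(12, 0.72), P(Y > 12) = P(X ≤ 4).
  k=0: C(12,0)·0.72^0·0.28^12 = 0.000000
  k=1: C(12,1)·0.72^1·0.28^11 = 0.000007
  k=2: C(12,2)·0.72^2·0.28^10 = 0.000101
  k=3: C(12,3)·0.72^3·0.28^9 = 0.000869
  k=4: C(12,4)·0.72^4·0.28^8 = 0.005026
P(X ≤ 4) = 0.006003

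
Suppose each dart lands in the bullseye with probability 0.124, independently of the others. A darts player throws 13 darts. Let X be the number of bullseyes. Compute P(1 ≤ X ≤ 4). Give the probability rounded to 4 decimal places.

X ~ Binomial(13, 0.124); P(1 ≤ X ≤ 4) = Σ C(13,k) p^k (1−p)^(13−k) over k:
  k=1: C(13,1)·0.124^1·0.876^12 = 0.329166
  k=2: C(13,2)·0.124^2·0.876^11 = 0.279565
  k=3: C(13,3)·0.124^3·0.876^10 = 0.145102
  k=4: C(13,4)·0.124^4·0.876^9 = 0.051349
Total = 0.805181

0.8052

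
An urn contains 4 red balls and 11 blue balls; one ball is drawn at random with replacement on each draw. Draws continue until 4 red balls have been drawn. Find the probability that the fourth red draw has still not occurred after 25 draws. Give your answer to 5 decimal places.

Needing more than 25 draws ⇔ fewer than 4 successes in the first 25. With X ~ Binomial(25, 0.266667), P(Y > 25) = P(X ≤ 3).
  k=0: C(25,0)·0.266667^0·0.733333^25 = 0.0004291
  k=1: C(25,1)·0.266667^1·0.733333^24 = 0.0039007
  k=2: C(25,2)·0.266667^2·0.733333^23 = 0.0170213
  k=3: C(25,3)·0.266667^3·0.733333^22 = 0.0474532
P(X ≤ 3) = 0.0688042

0.06880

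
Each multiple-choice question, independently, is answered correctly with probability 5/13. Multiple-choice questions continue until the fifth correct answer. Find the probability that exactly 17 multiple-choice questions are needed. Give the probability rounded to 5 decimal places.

0.04518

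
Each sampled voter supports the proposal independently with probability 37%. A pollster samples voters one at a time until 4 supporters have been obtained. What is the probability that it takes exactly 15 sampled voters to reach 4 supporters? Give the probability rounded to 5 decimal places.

Y = trial on which the fourth success occurs; negative binomial, r=4, p=0.37.
P(Y=15) = C(14,3) · p^4 · (1−p)^11
= 364 · 0.018742 · 0.0062051 = 0.0423306

0.04233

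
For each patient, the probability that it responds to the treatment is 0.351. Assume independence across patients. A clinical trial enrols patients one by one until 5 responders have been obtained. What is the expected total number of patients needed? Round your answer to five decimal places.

14.24501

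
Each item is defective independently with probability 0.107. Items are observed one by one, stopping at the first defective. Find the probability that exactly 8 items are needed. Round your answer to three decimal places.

0.048

Geometric (trials to first success), p = 0.107.
P(Y = 8) = (1−p)^7 · p = 0.45286 · 0.107 = 0.04846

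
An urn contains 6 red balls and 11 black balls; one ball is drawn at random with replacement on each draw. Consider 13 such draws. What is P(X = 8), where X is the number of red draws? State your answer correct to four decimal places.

0.0351

X ~ Binomial(n=13, p=0.352941).
P(X=8) = C(13,8) · p^8 · (1−p)^5
= 1287 · 0.00024078 · 0.11343 = 0.035149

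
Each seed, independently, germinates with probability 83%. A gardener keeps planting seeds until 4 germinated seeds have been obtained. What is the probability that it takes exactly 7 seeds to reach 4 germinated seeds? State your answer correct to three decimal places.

Y = trial on which the fourth success occurs; negative binomial, r=4, p=0.83.
P(Y=7) = C(6,3) · p^4 · (1−p)^3
= 20 · 0.47458 · 0.004913 = 0.04663

0.047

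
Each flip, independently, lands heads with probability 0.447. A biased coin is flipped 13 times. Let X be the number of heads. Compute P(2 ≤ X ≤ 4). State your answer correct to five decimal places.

0.22943

X ~ Binomial(13, 0.447); P(2 ≤ X ≤ 4) = Σ C(13,k) p^k (1−p)^(13−k) over k:
  k=2: C(13,2)·0.447^2·0.553^11 = 0.0230508
  k=3: C(13,3)·0.447^3·0.553^10 = 0.0683188
  k=4: C(13,4)·0.447^4·0.553^9 = 0.1380582
Total = 0.2294278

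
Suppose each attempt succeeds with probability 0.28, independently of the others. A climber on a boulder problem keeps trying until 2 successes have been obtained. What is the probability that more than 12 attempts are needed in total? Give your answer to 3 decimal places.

0.110

Needing more than 12 attempts ⇔ fewer than 2 successes in the first 12. With X ~ Binomial(12, 0.28), P(Y > 12) = P(X ≤ 1).
  k=0: C(12,0)·0.28^0·0.72^12 = 0.01941
  k=1: C(12,1)·0.28^1·0.72^11 = 0.09057
P(X ≤ 1) = 0.10998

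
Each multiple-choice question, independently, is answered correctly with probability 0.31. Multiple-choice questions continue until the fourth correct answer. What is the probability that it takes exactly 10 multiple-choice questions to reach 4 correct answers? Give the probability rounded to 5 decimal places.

Y = trial on which the fourth success occurs; negative binomial, r=4, p=0.31.
P(Y=10) = C(9,3) · p^4 · (1−p)^6
= 84 · 0.0092352 · 0.10792 = 0.0837183

0.08372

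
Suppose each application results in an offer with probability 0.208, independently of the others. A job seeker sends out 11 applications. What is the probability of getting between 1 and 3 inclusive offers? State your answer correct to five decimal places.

0.74380

X ~ Binomial(11, 0.208); P(1 ≤ X ≤ 3) = Σ C(11,k) p^k (1−p)^(11−k) over k:
  k=1: C(11,1)·0.208^1·0.792^10 = 0.2221815
  k=2: C(11,2)·0.208^2·0.792^9 = 0.2917534
  k=3: C(11,3)·0.208^3·0.792^8 = 0.2298664
Total = 0.7438013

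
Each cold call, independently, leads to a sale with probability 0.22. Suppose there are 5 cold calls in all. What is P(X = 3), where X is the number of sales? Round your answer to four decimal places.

0.0648

X ~ Binomial(n=5, p=0.22).
P(X=3) = C(5,3) · p^3 · (1−p)^2
= 10 · 0.010648 · 0.6084 = 0.064782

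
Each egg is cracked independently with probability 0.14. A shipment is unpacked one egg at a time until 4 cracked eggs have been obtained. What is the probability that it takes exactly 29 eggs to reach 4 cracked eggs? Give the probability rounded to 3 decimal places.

0.029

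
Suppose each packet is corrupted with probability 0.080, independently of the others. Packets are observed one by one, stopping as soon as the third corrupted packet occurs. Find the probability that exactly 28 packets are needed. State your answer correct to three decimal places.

0.022

Y = trial on which the third success occurs; negative binomial, r=3, p=0.08.
P(Y=28) = C(27,2) · p^3 · (1−p)^25
= 351 · 0.000512 · 0.12436 = 0.02235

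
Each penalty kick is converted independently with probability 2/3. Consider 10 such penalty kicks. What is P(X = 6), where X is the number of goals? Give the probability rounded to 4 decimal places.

0.2276

X ~ Binomial(n=10, p=0.666667).
P(X=6) = C(10,6) · p^6 · (1−p)^4
= 210 · 0.087791 · 0.012346 = 0.227608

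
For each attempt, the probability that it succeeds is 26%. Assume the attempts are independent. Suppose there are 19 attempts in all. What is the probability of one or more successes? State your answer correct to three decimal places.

0.997

P(at least one) = 1 − P(none) = 1 − (1 − 0.26)^19
= 1 − 0.00328 = 0.99672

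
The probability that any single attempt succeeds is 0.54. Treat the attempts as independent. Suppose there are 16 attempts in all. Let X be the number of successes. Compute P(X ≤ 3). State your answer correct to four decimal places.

X ~ Binomial(16, 0.54); P(X ≤ 3) = Σ C(16,k) p^k (1−p)^(16−k) over k:
  k=0: C(16,0)·0.54^0·0.46^16 = 0.000004
  k=1: C(16,1)·0.54^1·0.46^15 = 0.000075
  k=2: C(16,2)·0.54^2·0.46^14 = 0.000665
  k=3: C(16,3)·0.54^3·0.46^13 = 0.003641
Total = 0.004385

0.0044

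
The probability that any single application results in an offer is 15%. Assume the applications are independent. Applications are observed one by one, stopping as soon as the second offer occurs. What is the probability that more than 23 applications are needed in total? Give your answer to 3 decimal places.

Needing more than 23 applications ⇔ fewer than 2 successes in the first 23. With X ~ Binomial(23, 0.15), P(Y > 23) = P(X ≤ 1).
  k=0: C(23,0)·0.15^0·0.85^23 = 0.02380
  k=1: C(23,1)·0.15^1·0.85^22 = 0.09661
P(X ≤ 1) = 0.12042

0.120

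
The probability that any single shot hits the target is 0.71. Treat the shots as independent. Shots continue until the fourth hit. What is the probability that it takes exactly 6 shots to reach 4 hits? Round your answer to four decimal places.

0.2137

Y = trial on which the fourth success occurs; negative binomial, r=4, p=0.71.
P(Y=6) = C(5,3) · p^4 · (1−p)^2
= 10 · 0.25412 · 0.0841 = 0.213712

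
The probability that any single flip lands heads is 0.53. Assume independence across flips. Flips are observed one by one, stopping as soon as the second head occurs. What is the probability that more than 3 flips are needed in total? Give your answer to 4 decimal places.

Needing more than 3 flips ⇔ fewer than 2 successes in the first 3. With X ~ Binomial(3, 0.53), P(Y > 3) = P(X ≤ 1).
  k=0: C(3,0)·0.53^0·0.47^3 = 0.103823
  k=1: C(3,1)·0.53^1·0.47^2 = 0.351231
P(X ≤ 1) = 0.455054

0.4551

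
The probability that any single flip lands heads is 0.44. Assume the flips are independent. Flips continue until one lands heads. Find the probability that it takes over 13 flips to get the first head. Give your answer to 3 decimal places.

Y = number of flips to the first success; geometric, p = 0.44.
P(Y > 13) = P(first 13 all fail) = (1−p)^13 = 0.00053

0.001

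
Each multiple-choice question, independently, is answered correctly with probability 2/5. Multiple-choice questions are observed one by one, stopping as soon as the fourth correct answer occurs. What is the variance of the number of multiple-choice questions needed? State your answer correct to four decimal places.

Y = total multiple-choice questions until the fourth success; negative binomial with r=4, p=0.40.
Var(Y) = r(1−p)/p² = 4·0.60 / 0.40² = 15.000000

15.0000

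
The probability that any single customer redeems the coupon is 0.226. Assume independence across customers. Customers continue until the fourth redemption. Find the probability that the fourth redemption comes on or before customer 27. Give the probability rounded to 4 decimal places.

0.8894

Finishing within 27 customers ⇔ at least 4 successes in the first 27. With X ~ Binomial(27, 0.226), P(Y ≤ 27) = 1 − P(X ≤ 3).
  k=0: C(27,0)·0.226^0·0.774^27 = 0.000991
  k=1: C(27,1)·0.226^1·0.774^26 = 0.007812
  k=2: C(27,2)·0.226^2·0.774^25 = 0.029652
  k=3: C(27,3)·0.226^3·0.774^24 = 0.072150
1 − 0.110604 = 0.889396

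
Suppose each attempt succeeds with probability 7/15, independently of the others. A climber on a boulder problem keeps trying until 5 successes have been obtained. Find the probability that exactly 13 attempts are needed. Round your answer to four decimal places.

0.0717

Y = trial on which the fifth success occurs; negative binomial, r=5, p=0.466667.
P(Y=13) = C(12,4) · p^5 · (1−p)^8
= 495 · 0.022133 · 0.0065462 = 0.071718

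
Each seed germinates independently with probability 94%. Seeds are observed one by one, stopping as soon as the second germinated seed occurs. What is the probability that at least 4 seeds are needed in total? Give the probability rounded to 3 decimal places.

0.010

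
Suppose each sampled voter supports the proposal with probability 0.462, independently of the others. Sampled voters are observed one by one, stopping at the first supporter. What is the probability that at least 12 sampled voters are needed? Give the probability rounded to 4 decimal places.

Y = number of sampled voters to the first success; geometric, p = 0.462.
P(Y > 11) = P(first 11 all fail) = (1−p)^11 = 0.001093

0.0011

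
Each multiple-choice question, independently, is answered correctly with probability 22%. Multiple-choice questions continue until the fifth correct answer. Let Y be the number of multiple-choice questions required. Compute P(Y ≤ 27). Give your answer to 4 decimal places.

0.7397

Finishing within 27 multiple-choice questions ⇔ at least 5 successes in the first 27. With X ~ Binomial(27, 0.22), P(Y ≤ 27) = 1 − P(X ≤ 4).
  k=0: C(27,0)·0.22^0·0.78^27 = 0.001221
  k=1: C(27,1)·0.22^1·0.78^26 = 0.009295
  k=2: C(27,2)·0.22^2·0.78^25 = 0.034081
  k=3: C(27,3)·0.22^3·0.78^24 = 0.080106
  k=4: C(27,4)·0.22^4·0.78^23 = 0.135564
1 − 0.260267 = 0.739733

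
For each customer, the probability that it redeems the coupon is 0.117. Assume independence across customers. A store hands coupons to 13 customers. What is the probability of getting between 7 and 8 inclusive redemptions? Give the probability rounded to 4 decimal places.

X ~ Binomial(13, 0.117); P(7 ≤ X ≤ 8) = Σ C(13,k) p^k (1−p)^(13−k) over k:
  k=7: C(13,7)·0.117^7·0.883^6 = 0.000244
  k=8: C(13,8)·0.117^8·0.883^5 = 0.000024
Total = 0.000268

0.0003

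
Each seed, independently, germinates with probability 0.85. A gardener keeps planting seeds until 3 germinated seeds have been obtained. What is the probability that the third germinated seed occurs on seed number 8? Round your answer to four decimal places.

0.0010

Y = trial on which the third success occurs; negative binomial, r=3, p=0.85.
P(Y=8) = C(7,2) · p^3 · (1−p)^5
= 21 · 0.61413 · 7.5937e-05 = 0.000979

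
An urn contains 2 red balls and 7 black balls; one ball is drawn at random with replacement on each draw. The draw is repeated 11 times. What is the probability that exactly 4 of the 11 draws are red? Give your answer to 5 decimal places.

X ~ Binomial(n=11, p=0.222222).
P(X=4) = C(11,4) · p^4 · (1−p)^7
= 330 · 0.0024387 · 0.17218 = 0.1385647

0.13856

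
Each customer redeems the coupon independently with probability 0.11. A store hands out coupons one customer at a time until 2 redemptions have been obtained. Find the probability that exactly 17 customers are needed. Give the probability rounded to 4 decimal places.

0.0337

Y = trial on which the second success occurs; negative binomial, r=2, p=0.11.
P(Y=17) = C(16,1) · p^2 · (1−p)^15
= 16 · 0.0121 · 0.17412 = 0.033710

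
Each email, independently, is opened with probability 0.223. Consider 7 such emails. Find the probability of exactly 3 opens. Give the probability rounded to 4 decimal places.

0.1415

X ~ Binomial(n=7, p=0.223).
P(X=3) = C(7,3) · p^3 · (1−p)^4
= 35 · 0.01109 · 0.36449 = 0.141471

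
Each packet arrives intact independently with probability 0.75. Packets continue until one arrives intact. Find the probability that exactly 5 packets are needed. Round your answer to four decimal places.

0.0029

Geometric (trials to first success), p = 0.75.
P(Y = 5) = (1−p)^4 · p = 0.0039062 · 0.75 = 0.002930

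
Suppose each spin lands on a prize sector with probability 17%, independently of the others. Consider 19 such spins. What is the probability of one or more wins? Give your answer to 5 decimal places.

P(at least one) = 1 − P(none) = 1 − (1 − 0.17)^19
= 1 − 0.0290057 = 0.9709943

0.97099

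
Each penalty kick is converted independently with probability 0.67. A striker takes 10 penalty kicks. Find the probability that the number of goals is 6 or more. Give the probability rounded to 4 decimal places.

X ~ Binomial(10, 0.67); P(X ≥ 6) = Σ C(10,k) p^k (1−p)^(10−k) over k:
  k=6: C(10,6)·0.67^6·0.33^4 = 0.225281
  k=7: C(10,7)·0.67^7·0.33^3 = 0.261365
  k=8: C(10,8)·0.67^8·0.33^2 = 0.198993
  k=9: C(10,9)·0.67^9·0.33^1 = 0.089782
  k=10: C(10,10)·0.67^10·0.33^0 = 0.018228
Total = 0.793649

0.7936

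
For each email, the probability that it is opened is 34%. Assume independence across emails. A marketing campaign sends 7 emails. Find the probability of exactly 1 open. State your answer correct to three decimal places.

0.197

X ~ Binomial(n=7, p=0.34).
P(X=1) = C(7,1) · p^1 · (1−p)^6
= 7 · 0.34 · 0.082654 = 0.19672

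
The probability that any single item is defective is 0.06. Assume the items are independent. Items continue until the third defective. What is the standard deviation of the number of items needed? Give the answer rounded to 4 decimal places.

Y = total items until the third success; negative binomial with r=3, p=0.06.
SD(Y) = √[r(1−p)/p²] = √(783.333333) = 27.988093

27.9881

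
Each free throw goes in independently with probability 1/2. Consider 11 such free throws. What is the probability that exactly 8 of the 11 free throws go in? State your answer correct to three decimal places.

X ~ Binomial(n=11, p=0.50).
P(X=8) = C(11,8) · p^8 · (1−p)^3
= 165 · 0.0039062 · 0.125 = 0.08057

0.081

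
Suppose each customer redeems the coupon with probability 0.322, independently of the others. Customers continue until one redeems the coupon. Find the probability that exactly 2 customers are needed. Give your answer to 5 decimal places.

0.21832

Geometric (trials to first success), p = 0.322.
P(Y = 2) = (1−p)^1 · p = 0.678 · 0.322 = 0.2183160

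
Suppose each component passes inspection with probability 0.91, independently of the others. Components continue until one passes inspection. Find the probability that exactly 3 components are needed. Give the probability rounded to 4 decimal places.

0.0074

Geometric (trials to first success), p = 0.91.
P(Y = 3) = (1−p)^2 · p = 0.0081 · 0.91 = 0.007371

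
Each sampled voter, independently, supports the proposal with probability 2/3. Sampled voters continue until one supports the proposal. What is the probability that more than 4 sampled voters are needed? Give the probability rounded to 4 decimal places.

Y = number of sampled voters to the first success; geometric, p = 0.666667.
P(Y > 4) = P(first 4 all fail) = (1−p)^4 = 0.012346

0.0123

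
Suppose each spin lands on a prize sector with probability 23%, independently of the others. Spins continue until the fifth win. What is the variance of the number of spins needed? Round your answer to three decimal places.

72.779

Y = total spins until the fifth success; negative binomial with r=5, p=0.23.
Var(Y) = r(1−p)/p² = 5·0.77 / 0.23² = 72.77883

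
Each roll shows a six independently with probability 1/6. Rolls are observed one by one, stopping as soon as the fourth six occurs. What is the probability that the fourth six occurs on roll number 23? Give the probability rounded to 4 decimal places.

0.0372

Y = trial on which the fourth success occurs; negative binomial, r=4, p=0.166667.
P(Y=23) = C(22,3) · p^4 · (1−p)^19
= 1540 · 0.0007716 · 0.031301 = 0.037194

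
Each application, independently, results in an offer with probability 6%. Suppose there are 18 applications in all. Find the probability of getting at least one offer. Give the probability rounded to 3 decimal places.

0.672

P(at least one) = 1 − P(none) = 1 − (1 − 0.06)^18
= 1 − 0.32832 = 0.67168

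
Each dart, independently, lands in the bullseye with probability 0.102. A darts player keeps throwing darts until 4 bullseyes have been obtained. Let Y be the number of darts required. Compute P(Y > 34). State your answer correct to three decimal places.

0.538

Needing more than 34 darts ⇔ fewer than 4 successes in the first 34. With X ~ Binomial(34, 0.102), P(Y > 34) = P(X ≤ 3).
  k=0: C(34,0)·0.102^0·0.898^34 = 0.02579
  k=1: C(34,1)·0.102^1·0.898^33 = 0.09959
  k=2: C(34,2)·0.102^2·0.898^32 = 0.18664
  k=3: C(34,3)·0.102^3·0.898^31 = 0.22613
P(X ≤ 3) = 0.53814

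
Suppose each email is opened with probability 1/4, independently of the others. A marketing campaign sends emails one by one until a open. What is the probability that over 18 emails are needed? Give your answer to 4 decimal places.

0.0056

Y = number of emails to the first success; geometric, p = 0.25.
P(Y > 18) = P(first 18 all fail) = (1−p)^18 = 0.005638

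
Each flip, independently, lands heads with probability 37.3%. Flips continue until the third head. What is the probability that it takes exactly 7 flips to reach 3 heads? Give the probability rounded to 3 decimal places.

0.120

Y = trial on which the third success occurs; negative binomial, r=3, p=0.373.
P(Y=7) = C(6,2) · p^3 · (1−p)^4
= 15 · 0.051895 · 0.15455 = 0.12031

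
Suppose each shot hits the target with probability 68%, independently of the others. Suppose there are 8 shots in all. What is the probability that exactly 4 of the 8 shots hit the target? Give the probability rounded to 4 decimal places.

X ~ Binomial(n=8, p=0.68).
P(X=4) = C(8,4) · p^4 · (1−p)^4
= 70 · 0.21381 · 0.010486 = 0.156940

0.1569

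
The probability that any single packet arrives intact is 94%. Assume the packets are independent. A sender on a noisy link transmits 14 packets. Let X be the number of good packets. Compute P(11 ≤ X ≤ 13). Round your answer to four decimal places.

X ~ Binomial(14, 0.94); P(11 ≤ X ≤ 13) = Σ C(14,k) p^k (1−p)^(14−k) over k:
  k=11: C(14,11)·0.94^11·0.06^3 = 0.039807
  k=12: C(14,12)·0.94^12·0.06^2 = 0.155911
  k=13: C(14,13)·0.94^13·0.06^1 = 0.375787
Total = 0.571505

0.5715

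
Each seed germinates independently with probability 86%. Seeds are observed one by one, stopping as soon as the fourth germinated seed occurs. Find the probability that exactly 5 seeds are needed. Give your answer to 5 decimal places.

Y = trial on which the fourth success occurs; negative binomial, r=4, p=0.86.
P(Y=5) = C(4,3) · p^4 · (1−p)^1
= 4 · 0.54701 · 0.14 = 0.3063246

0.30632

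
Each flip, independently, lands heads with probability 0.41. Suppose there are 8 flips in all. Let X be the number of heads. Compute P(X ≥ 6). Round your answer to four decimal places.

X ~ Binomial(8, 0.41); P(X ≥ 6) = Σ C(8,k) p^k (1−p)^(8−k) over k:
  k=6: C(8,6)·0.41^6·0.59^2 = 0.046298
  k=7: C(8,7)·0.41^7·0.59^1 = 0.009192
  k=8: C(8,8)·0.41^8·0.59^0 = 0.000798
Total = 0.056289

0.0563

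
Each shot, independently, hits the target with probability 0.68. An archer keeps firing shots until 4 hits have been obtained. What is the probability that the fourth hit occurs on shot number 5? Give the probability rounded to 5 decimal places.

Y = trial on which the fourth success occurs; negative binomial, r=4, p=0.68.
P(Y=5) = C(4,3) · p^4 · (1−p)^1
= 4 · 0.21381 · 0.32 = 0.2736816

0.27368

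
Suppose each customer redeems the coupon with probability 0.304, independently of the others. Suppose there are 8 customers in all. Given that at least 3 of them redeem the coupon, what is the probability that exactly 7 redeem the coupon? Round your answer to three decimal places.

0.003

X ~ Binomial(8, 0.304). Want P(X=7 | X≥3) = P(X=7) / P(X≥3).
P(X=7) = C(8,7)·0.304^7·0.696^1 = 0.00134
P(X≥3) = 1 − 0.05506 − 0.19241 − 0.29414 = 0.45838
Ratio = 0.00134 / 0.45838 = 0.00291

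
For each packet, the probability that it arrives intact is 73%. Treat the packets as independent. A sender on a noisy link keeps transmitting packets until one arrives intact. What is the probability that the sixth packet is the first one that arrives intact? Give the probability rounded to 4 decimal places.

Geometric (trials to first success), p = 0.73.
P(Y = 6) = (1−p)^5 · p = 0.0014349 · 0.73 = 0.001047

0.0010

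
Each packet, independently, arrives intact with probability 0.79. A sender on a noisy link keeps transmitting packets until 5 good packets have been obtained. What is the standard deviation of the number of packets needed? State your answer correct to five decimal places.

Y = total packets until the fifth success; negative binomial with r=5, p=0.79.
SD(Y) = √[r(1−p)/p²] = √(1.6824227) = 1.2970824

1.29708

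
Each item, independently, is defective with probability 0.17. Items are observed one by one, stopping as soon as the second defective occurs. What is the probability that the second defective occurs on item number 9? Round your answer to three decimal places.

0.063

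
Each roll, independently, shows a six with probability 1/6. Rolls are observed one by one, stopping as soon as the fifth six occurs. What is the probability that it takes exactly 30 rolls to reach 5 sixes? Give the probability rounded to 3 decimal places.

0.032

Y = trial on which the fifth success occurs; negative binomial, r=5, p=0.166667.
P(Y=30) = C(29,4) · p^5 · (1−p)^25
= 23751 · 0.0001286 · 0.010483 = 0.03202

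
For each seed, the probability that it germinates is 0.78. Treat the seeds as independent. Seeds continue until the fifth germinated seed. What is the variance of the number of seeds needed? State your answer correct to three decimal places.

Y = total seeds until the fifth success; negative binomial with r=5, p=0.78.
Var(Y) = r(1−p)/p² = 5·0.22 / 0.78² = 1.80802

1.808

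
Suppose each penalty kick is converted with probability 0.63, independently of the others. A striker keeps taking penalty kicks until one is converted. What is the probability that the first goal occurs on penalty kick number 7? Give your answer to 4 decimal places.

Geometric (trials to first success), p = 0.63.
P(Y = 7) = (1−p)^6 · p = 0.0025657 · 0.63 = 0.001616

0.0016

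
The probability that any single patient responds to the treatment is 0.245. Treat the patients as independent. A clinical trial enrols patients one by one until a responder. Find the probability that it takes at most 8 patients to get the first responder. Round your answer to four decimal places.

0.8944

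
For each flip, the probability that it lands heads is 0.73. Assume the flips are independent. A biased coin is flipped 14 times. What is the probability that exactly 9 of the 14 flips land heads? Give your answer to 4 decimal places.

0.1691

X ~ Binomial(n=14, p=0.73).
P(X=9) = C(14,9) · p^9 · (1−p)^5
= 2002 · 0.058872 · 0.0014349 = 0.169118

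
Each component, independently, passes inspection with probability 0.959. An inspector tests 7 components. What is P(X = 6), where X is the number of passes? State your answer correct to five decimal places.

X ~ Binomial(n=7, p=0.959).
P(X=6) = C(7,6) · p^6 · (1−p)^1
= 7 · 0.77788 · 0.041 = 0.2232511

0.22325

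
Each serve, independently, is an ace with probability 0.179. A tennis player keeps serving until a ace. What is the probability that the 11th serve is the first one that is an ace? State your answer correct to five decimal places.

Geometric (trials to first success), p = 0.179.
P(Y = 11) = (1−p)^10 · p = 0.13913 · 0.179 = 0.0249049

0.02490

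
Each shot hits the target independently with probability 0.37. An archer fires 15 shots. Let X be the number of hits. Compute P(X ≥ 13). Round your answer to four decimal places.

0.0001

X ~ Binomial(15, 0.37); P(X ≥ 13) = Σ C(15,k) p^k (1−p)^(15−k) over k:
  k=13: C(15,13)·0.37^13·0.63^2 = 0.000102
  k=14: C(15,14)·0.37^14·0.63^1 = 0.000009
  k=15: C(15,15)·0.37^15·0.63^0 = 0.000000
Total = 0.000110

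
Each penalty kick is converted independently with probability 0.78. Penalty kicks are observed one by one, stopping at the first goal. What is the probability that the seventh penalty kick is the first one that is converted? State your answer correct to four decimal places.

Geometric (trials to first success), p = 0.78.
P(Y = 7) = (1−p)^6 · p = 0.00011338 · 0.78 = 0.000088

0.0001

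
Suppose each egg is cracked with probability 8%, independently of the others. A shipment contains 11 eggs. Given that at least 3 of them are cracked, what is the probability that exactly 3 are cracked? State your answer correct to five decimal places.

X ~ Binomial(11, 0.08). Want P(X=3 | X≥3) = P(X=3) / P(X≥3).
P(X=3) = C(11,3)·0.08^3·0.92^8 = 0.0433567
P(X≥3) = 1 − 0.3996374 − 0.3822618 − 0.1662008 = 0.0519000
Ratio = 0.0433567 / 0.0519000 = 0.8353901

0.83539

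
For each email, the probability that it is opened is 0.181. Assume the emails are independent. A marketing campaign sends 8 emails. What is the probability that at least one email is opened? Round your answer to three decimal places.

0.798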